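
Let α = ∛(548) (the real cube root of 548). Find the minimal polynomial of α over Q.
m_α(x) = x^3 - 548

α satisfies α^3 = 548, so x^3 - 548 annihilates α. By the rational root test, a rational root p/q (in lowest terms) of x^3 - 548 would satisfy p^3 = 548 q^3, forcing q = 1 and p^3 = 548; but 548 is not a perfect cube, contradiction. A monic cubic over Q with no rational root is irreducible (any nontrivial factorization would include a linear factor). Hence x^3 - 548 is the minimal polynomial of α, and in particular [Q(α):Q] = 3.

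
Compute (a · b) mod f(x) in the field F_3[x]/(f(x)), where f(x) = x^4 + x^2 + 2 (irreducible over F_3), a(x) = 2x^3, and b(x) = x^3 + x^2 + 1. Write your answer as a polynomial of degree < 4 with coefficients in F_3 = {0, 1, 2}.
a · b ≡ x^2 + 2x + 1 (mod f(x))

Multiply in F_3[x]: a(x)·b(x) = (2x^3)·(x^3 + x^2 + 1) = 2x^6 + 2x^5 + 2x^3. This has degree ≥ 4, so divide by f(x) over F_3: 2x^6 + 2x^5 + 2x^3 = (2x^2 + 2x + 1)·(x^4 + x^2 + 2) + (x^2 + 2x + 1). Hence a·b ≡ x^2 + 2x + 1 (mod f). (F_3[x]/(f) is a field with 3^4 = 81 elements since f is irreducible of degree 4.)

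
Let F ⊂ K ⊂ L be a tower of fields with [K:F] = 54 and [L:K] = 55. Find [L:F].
[L:F] = 2970

The tower law says that for any tower of field extensions F ⊂ K ⊂ L with finite degrees, [L:F] = [L:K] · [K:F]. Here this gives [L:F] = 55 · 54 = 2970.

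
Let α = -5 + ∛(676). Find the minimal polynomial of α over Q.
m_α(x) = x^3 + 15x^2 + 75x - 551

Set β = α + 5 = ∛(676), so β^3 = 676. Then (α + 5)^3 - 676 = 0, i.e. α is a root of g(x) = (x + 5)^3 - 676 = x^3 + 15x^2 + 75x - 551. Since g(x) = h(x + 5) where h(x) = x^3 - 676, and h is irreducible over Q (because 676 is not a perfect cube, so h has no rational root, and a monic cubic with no rational root is irreducible), g is also irreducible (irreducibility is preserved under the substitution x → x + 5). Hence m_α(x) = x^3 + 15x^2 + 75x - 551.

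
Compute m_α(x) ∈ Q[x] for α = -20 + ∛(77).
m_α(x) = x^3 + 60x^2 + 1200x + 7923

Set β = α + 20 = ∛(77), so β^3 = 77. Then (α + 20)^3 - 77 = 0, i.e. α is a root of g(x) = (x + 20)^3 - 77 = x^3 + 60x^2 + 1200x + 7923. Since g(x) = h(x + 20) where h(x) = x^3 - 77, and h is irreducible over Q (because 77 is not a perfect cube, so h has no rational root, and a monic cubic with no rational root is irreducible), g is also irreducible (irreducibility is preserved under the substitution x → x + 20). Hence m_α(x) = x^3 + 60x^2 + 1200x + 7923.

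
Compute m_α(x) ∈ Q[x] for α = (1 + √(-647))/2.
m_α(x) = x^2 - x + 162

From 2α - 1 = √(-647), squaring gives (2α - 1)^2 = -647, i.e. 4α^2 - 4α + 1 = -647, so α^2 - α + (1 + 647)/4 = 0. Since -647 ≡ 1 (mod 4), (1 + 647)/4 = 162 ∈ Z. The polynomial x^2 - x + 162 has discriminant 1 - 4·(162) = -647, which is not a perfect square in Q (d = -647 is squarefree and ≠ 1), so x^2 - x + 162 is irreducible over Q. It is the minimal polynomial of α.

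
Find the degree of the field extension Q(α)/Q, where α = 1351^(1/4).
[Q(α):Q] = 4

α is a root of x^4 - 1351. By Eisenstein's criterion at the prime p = 7 (which divides the constant term 1351 but p^2 = 49 does not, since 1351 is squarefree), x^4 - 1351 is irreducible over Q. Hence [Q(α):Q] = 4.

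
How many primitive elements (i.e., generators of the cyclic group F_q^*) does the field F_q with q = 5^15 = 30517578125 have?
There are φ(30517578124) = 13154400000 primitive elements

F_q^* is cyclic of order q - 1 = 30517578124. A cyclic group of order m has exactly φ(m) generators. Here m = 30517578124 = 2^2 · 11 · 31 · 71 · 181 · 1741, so the number of primitive elements is φ(30517578124) = 13154400000.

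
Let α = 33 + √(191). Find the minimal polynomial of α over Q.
m_α(x) = x^2 - 66x + 898

From α - 33 = √(191), squaring gives (α - 33)^2 = 191, i.e. α^2 - 66α + 1089 = 191, so α^2 - 66α + 898 = 0. The discriminant of x^2 - 66x + 898 is (-66)^2 - 4·(898) = 4356 - 3592 = 764, and 4·(191) is not a perfect square in Q since 191 is squarefree and ≠ 1. Hence x^2 - 66x + 898 is irreducible over Q and is the minimal polynomial of α.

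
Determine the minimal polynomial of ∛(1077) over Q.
m_α(x) = x^3 - 1077

α satisfies α^3 = 1077, so x^3 - 1077 annihilates α. By the rational root test, a rational root p/q (in lowest terms) of x^3 - 1077 would satisfy p^3 = 1077 q^3, forcing q = 1 and p^3 = 1077; but 1077 is not a perfect cube, contradiction. A monic cubic over Q with no rational root is irreducible (any nontrivial factorization would include a linear factor). Hence x^3 - 1077 is the minimal polynomial of α, and in particular [Q(α):Q] = 3.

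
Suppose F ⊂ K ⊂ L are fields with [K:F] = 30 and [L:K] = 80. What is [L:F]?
[L:F] = 2400

The tower law says that for any tower of field extensions F ⊂ K ⊂ L with finite degrees, [L:F] = [L:K] · [K:F]. Here this gives [L:F] = 80 · 30 = 2400.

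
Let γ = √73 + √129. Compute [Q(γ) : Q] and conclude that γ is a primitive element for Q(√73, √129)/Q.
[Q(γ) : Q] = 4 (equivalently, Q(γ) = Q(√73, √129))

Obviously Q(γ) ⊆ Q(√73, √129), and [Q(√73, √129):Q] = 4 (since 73, 129 are distinct squarefree integers > 1 with 9417 not a perfect square). To show equality we compute the minimal polynomial of γ. From γ = √73 + √129: γ^2 = 73 + 2√(9417) + 129 = 202 + 2√(9417), so γ^2 - 202 = 2√(9417); squaring, (γ^2 - 202)^2 = 4·9417, i.e. γ^4 - 404γ^2 + 40804 - 37668 = 0, i.e. γ^4 - 404γ^2 + 3136 = 0. So γ is a root of x^4 - 404x^2 + 3136. This polynomial is irreducible over Q: it has no rational root (each ±√73 ± √129 is irrational), and any factorization into two quadratics over Q would force √(9417) ∈ Q (pairing opposite roots) or √73, √129 ∈ Q (other pairings), all impossible. Hence [Q(γ):Q] = 4 = [Q(√73, √129):Q], so Q(γ) = Q(√73, √129).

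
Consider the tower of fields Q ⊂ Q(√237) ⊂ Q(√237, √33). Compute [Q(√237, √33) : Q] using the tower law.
[Q(√237, √33) : Q] = 4

[Q(√237):Q] = 2 (min poly x^2 - 237, irreducible since 237 is squarefree > 1). For the top step, suppose √33 ∈ Q(√237), say √33 = c + d√237 with c, d ∈ Q. Squaring: 33 = c^2 + 237d^2 + 2cd√237. Since √237 ∉ Q this forces 2cd = 0. If d = 0 then √33 = c ∈ Q, contradicting 33 squarefree > 1. If c = 0 then 33 = 237d^2, so 237·33 = (237d)^2 is a perfect square in Q — but 237·33 = 7821 is not a perfect square (since 237 and 33 are distinct squarefree integers). Contradiction. Hence √33 ∉ Q(√237), so x^2 - 33 stays irreducible over Q(√237) and [Q(√237, √33) : Q(√237)] = 2. By the tower law, [Q(√237, √33) : Q] = 2 · 2 = 4.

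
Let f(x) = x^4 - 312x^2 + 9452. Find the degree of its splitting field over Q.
[K : Q] = 4

Solving the quadratic in x^2: x^2 = (312 ± √(312^2 - 4·9452))/2 = (312 ± √59536)/2 = (312 ± 244)/2, giving x^2 = 34 or x^2 = 278. So f(x) = (x^2 - 34)(x^2 - 278) and the roots of f are ±√34, ±√278. Hence the splitting field is K = Q(√34, √278). Since 34 and 278 are distinct squarefree integers > 1, their product 9452 is not a perfect square, so √278 ∉ Q(√34). By the tower law [K:Q] = [Q(√34,√278):Q(√34)] · [Q(√34):Q] = 2 · 2 = 4.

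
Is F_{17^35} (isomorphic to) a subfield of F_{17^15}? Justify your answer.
No: F_{17^35} is not a subfield of F_{17^15}

F_{p^m} embeds in F_{p^n} iff m | n. Here 35 ∤ 15 (since 15 = 0·35 + 15 with remainder 15 ≠ 0), so F_{17^35} is not a subfield of F_{17^15}. Equivalently: if it were, the tower law would give 35 = [F_{17^35}:F_17] dividing [F_{17^15}:F_17] = 15, contradiction.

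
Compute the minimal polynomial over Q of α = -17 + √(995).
m_α(x) = x^2 + 34x - 706

From α + 17 = √(995), squaring gives (α + 17)^2 = 995, i.e. α^2 + 34α + 289 = 995, so α^2 + 34α - 706 = 0. The discriminant of x^2 + 34x - 706 is (34)^2 - 4·(-706) = 1156 + 2824 = 3980, and 4·(995) is not a perfect square in Q since 995 is squarefree and ≠ 1. Hence x^2 + 34x - 706 is irreducible over Q and is the minimal polynomial of α.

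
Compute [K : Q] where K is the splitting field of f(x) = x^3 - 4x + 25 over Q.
[K : Q] = 6

By the rational root test, any rational root of the monic integer polynomial f(x) = x^3 - 4x + 25 must be an integer dividing the constant term 25, i.e. one of ±{1, 5, 25}. Evaluating: f(1) = 22, f(-1) = 28, f(5) = 130, f(-5) = -80, f(25) = 15550, f(-25) = -15500; none is 0, so f has no rational root and is therefore irreducible over Q (a cubic with no linear factor over a field is irreducible). For an irreducible cubic, the Galois group is A_3 or S_3 according as the discriminant disc(f) = -4a^3 - 27b^2 = -4·(-4)^3 - 27·(25)^2 = -16619 is or is not a square in Q. Here disc(f) = -16619 is not a perfect square in Q, so the Galois group of f over Q is not contained in A_3 and must be all of S_3. The splitting field has degree |S_3| = 6 over Q, so [K : Q] = 6.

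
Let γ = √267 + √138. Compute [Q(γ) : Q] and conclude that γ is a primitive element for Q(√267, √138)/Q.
[Q(γ) : Q] = 4 (equivalently, Q(γ) = Q(√267, √138))

Obviously Q(γ) ⊆ Q(√267, √138), and [Q(√267, √138):Q] = 4 (since 267, 138 are distinct squarefree integers > 1 with 36846 not a perfect square). To show equality we compute the minimal polynomial of γ. From γ = √267 + √138: γ^2 = 267 + 2√(36846) + 138 = 405 + 2√(36846), so γ^2 - 405 = 2√(36846); squaring, (γ^2 - 405)^2 = 4·36846, i.e. γ^4 - 810γ^2 + 164025 - 147384 = 0, i.e. γ^4 - 810γ^2 + 16641 = 0. So γ is a root of x^4 - 810x^2 + 16641. This polynomial is irreducible over Q: it has no rational root (each ±√267 ± √138 is irrational), and any factorization into two quadratics over Q would force √(36846) ∈ Q (pairing opposite roots) or √267, √138 ∈ Q (other pairings), all impossible. Hence [Q(γ):Q] = 4 = [Q(√267, √138):Q], so Q(γ) = Q(√267, √138).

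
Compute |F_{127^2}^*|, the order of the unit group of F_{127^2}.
|F_{127^2}^*| = 16128

F_{127^2} has 127^2 = 16129 elements; its multiplicative group consists of all nonzero elements, so |F_{127^2}^*| = 16129 - 1 = 16128. (It is cyclic since any finite subgroup of the multiplicative group of a field is cyclic.)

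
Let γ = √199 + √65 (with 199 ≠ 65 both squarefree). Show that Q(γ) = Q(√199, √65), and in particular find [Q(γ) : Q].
[Q(γ) : Q] = 4 (equivalently, Q(γ) = Q(√199, √65))

Obviously Q(γ) ⊆ Q(√199, √65), and [Q(√199, √65):Q] = 4 (since 199, 65 are distinct squarefree integers > 1 with 12935 not a perfect square). To show equality we compute the minimal polynomial of γ. From γ = √199 + √65: γ^2 = 199 + 2√(12935) + 65 = 264 + 2√(12935), so γ^2 - 264 = 2√(12935); squaring, (γ^2 - 264)^2 = 4·12935, i.e. γ^4 - 528γ^2 + 69696 - 51740 = 0, i.e. γ^4 - 528γ^2 + 17956 = 0. So γ is a root of x^4 - 528x^2 + 17956. This polynomial is irreducible over Q: it has no rational root (each ±√199 ± √65 is irrational), and any factorization into two quadratics over Q would force √(12935) ∈ Q (pairing opposite roots) or √199, √65 ∈ Q (other pairings), all impossible. Hence [Q(γ):Q] = 4 = [Q(√199, √65):Q], so Q(γ) = Q(√199, √65).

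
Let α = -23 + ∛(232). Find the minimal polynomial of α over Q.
m_α(x) = x^3 + 69x^2 + 1587x + 11935

Set β = α + 23 = ∛(232), so β^3 = 232. Then (α + 23)^3 - 232 = 0, i.e. α is a root of g(x) = (x + 23)^3 - 232 = x^3 + 69x^2 + 1587x + 11935. Since g(x) = h(x + 23) where h(x) = x^3 - 232, and h is irreducible over Q (because 232 is not a perfect cube, so h has no rational root, and a monic cubic with no rational root is irreducible), g is also irreducible (irreducibility is preserved under the substitution x → x + 23). Hence m_α(x) = x^3 + 69x^2 + 1587x + 11935.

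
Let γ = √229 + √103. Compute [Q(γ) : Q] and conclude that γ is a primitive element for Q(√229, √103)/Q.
[Q(γ) : Q] = 4 (equivalently, Q(γ) = Q(√229, √103))

Obviously Q(γ) ⊆ Q(√229, √103), and [Q(√229, √103):Q] = 4 (since 229, 103 are distinct squarefree integers > 1 with 23587 not a perfect square). To show equality we compute the minimal polynomial of γ. From γ = √229 + √103: γ^2 = 229 + 2√(23587) + 103 = 332 + 2√(23587), so γ^2 - 332 = 2√(23587); squaring, (γ^2 - 332)^2 = 4·23587, i.e. γ^4 - 664γ^2 + 110224 - 94348 = 0, i.e. γ^4 - 664γ^2 + 15876 = 0. So γ is a root of x^4 - 664x^2 + 15876. This polynomial is irreducible over Q: it has no rational root (each ±√229 ± √103 is irrational), and any factorization into two quadratics over Q would force √(23587) ∈ Q (pairing opposite roots) or √229, √103 ∈ Q (other pairings), all impossible. Hence [Q(γ):Q] = 4 = [Q(√229, √103):Q], so Q(γ) = Q(√229, √103).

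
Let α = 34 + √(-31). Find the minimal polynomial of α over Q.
m_α(x) = x^2 - 68x + 1187

From α - 34 = √(-31), squaring gives (α - 34)^2 = -31, i.e. α^2 - 68α + 1156 = -31, so α^2 - 68α + 1187 = 0. The discriminant of x^2 - 68x + 1187 is (-68)^2 - 4·(1187) = 4624 - 4748 = -124, and 4·(-31) is not a perfect square in Q since -31 is squarefree and ≠ 1. Hence x^2 - 68x + 1187 is irreducible over Q and is the minimal polynomial of α.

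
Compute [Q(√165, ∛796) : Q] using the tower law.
[Q(√165, ∛796) : Q] = 6

Let L = Q(√165, ∛796). Since Q(√165) ⊂ L and [Q(√165):Q] = 2, the tower law gives 2 | [L:Q]. Likewise Q(∛796) ⊂ L with [Q(∛796):Q] = 3 (because 796 is not a perfect cube), so 3 | [L:Q]. As gcd(2,3) = 1, [L:Q] is divisible by 6. Conversely L is generated over Q by √165 and ∛796, so [L:Q] ≤ 2·3 = 6. Therefore [Q(√165, ∛796) : Q] = 6.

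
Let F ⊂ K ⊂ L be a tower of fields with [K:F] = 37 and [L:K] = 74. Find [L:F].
[L:F] = 2738

The tower law says that for any tower of field extensions F ⊂ K ⊂ L with finite degrees, [L:F] = [L:K] · [K:F]. Here this gives [L:F] = 74 · 37 = 2738.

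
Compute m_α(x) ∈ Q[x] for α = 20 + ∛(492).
m_α(x) = x^3 - 60x^2 + 1200x - 8492

Set β = α - 20 = ∛(492), so β^3 = 492. Then (α - 20)^3 - 492 = 0, i.e. α is a root of g(x) = (x - 20)^3 - 492 = x^3 - 60x^2 + 1200x - 8492. Since g(x) = h(x - 20) where h(x) = x^3 - 492, and h is irreducible over Q (because 492 is not a perfect cube, so h has no rational root, and a monic cubic with no rational root is irreducible), g is also irreducible (irreducibility is preserved under the substitution x → x - 20). Hence m_α(x) = x^3 - 60x^2 + 1200x - 8492.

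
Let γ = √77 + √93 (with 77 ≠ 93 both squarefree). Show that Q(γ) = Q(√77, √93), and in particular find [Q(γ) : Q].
[Q(γ) : Q] = 4 (equivalently, Q(γ) = Q(√77, √93))

Obviously Q(γ) ⊆ Q(√77, √93), and [Q(√77, √93):Q] = 4 (since 77, 93 are distinct squarefree integers > 1 with 7161 not a perfect square). To show equality we compute the minimal polynomial of γ. From γ = √77 + √93: γ^2 = 77 + 2√(7161) + 93 = 170 + 2√(7161), so γ^2 - 170 = 2√(7161); squaring, (γ^2 - 170)^2 = 4·7161, i.e. γ^4 - 340γ^2 + 28900 - 28644 = 0, i.e. γ^4 - 340γ^2 + 256 = 0. So γ is a root of x^4 - 340x^2 + 256. This polynomial is irreducible over Q: it has no rational root (each ±√77 ± √93 is irrational), and any factorization into two quadratics over Q would force √(7161) ∈ Q (pairing opposite roots) or √77, √93 ∈ Q (other pairings), all impossible. Hence [Q(γ):Q] = 4 = [Q(√77, √93):Q], so Q(γ) = Q(√77, √93).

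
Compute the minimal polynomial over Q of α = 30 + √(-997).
m_α(x) = x^2 - 60x + 1897

From α - 30 = √(-997), squaring gives (α - 30)^2 = -997, i.e. α^2 - 60α + 900 = -997, so α^2 - 60α + 1897 = 0. The discriminant of x^2 - 60x + 1897 is (-60)^2 - 4·(1897) = 3600 - 7588 = -3988, and 4·(-997) is not a perfect square in Q since -997 is squarefree and ≠ 1. Hence x^2 - 60x + 1897 is irreducible over Q and is the minimal polynomial of α.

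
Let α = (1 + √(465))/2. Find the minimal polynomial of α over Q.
m_α(x) = x^2 - x - 116

From 2α - 1 = √(465), squaring gives (2α - 1)^2 = 465, i.e. 4α^2 - 4α + 1 = 465, so α^2 - α + (1 - 465)/4 = 0. Since 465 ≡ 1 (mod 4), (1 - 465)/4 = -116 ∈ Z. The polynomial x^2 - x - 116 has discriminant 1 - 4·(-116) = 465, which is not a perfect square in Q (d = 465 is squarefree and ≠ 1), so x^2 - x - 116 is irreducible over Q. It is the minimal polynomial of α.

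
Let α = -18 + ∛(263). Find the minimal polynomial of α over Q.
m_α(x) = x^3 + 54x^2 + 972x + 5569

Set β = α + 18 = ∛(263), so β^3 = 263. Then (α + 18)^3 - 263 = 0, i.e. α is a root of g(x) = (x + 18)^3 - 263 = x^3 + 54x^2 + 972x + 5569. Since g(x) = h(x + 18) where h(x) = x^3 - 263, and h is irreducible over Q (because 263 is not a perfect cube, so h has no rational root, and a monic cubic with no rational root is irreducible), g is also irreducible (irreducibility is preserved under the substitution x → x + 18). Hence m_α(x) = x^3 + 54x^2 + 972x + 5569.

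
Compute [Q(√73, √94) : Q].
[Q(√73, √94) : Q] = 4

[Q(√73):Q] = 2 (min poly x^2 - 73, irreducible since 73 is squarefree > 1). For the top step, suppose √94 ∈ Q(√73), say √94 = c + d√73 with c, d ∈ Q. Squaring: 94 = c^2 + 73d^2 + 2cd√73. Since √73 ∉ Q this forces 2cd = 0. If d = 0 then √94 = c ∈ Q, contradicting 94 squarefree > 1. If c = 0 then 94 = 73d^2, so 73·94 = (73d)^2 is a perfect square in Q — but 73·94 = 6862 is not a perfect square (since 73 and 94 are distinct squarefree integers). Contradiction. Hence √94 ∉ Q(√73), so x^2 - 94 stays irreducible over Q(√73) and [Q(√73, √94) : Q(√73)] = 2. By the tower law, [Q(√73, √94) : Q] = 2 · 2 = 4.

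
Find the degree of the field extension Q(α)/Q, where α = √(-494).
[Q(α):Q] = 2

[Q(α):Q] equals the degree of the minimal polynomial of α. Here α^2 = -494 and x^2 + 494 is irreducible (d = -494 is squarefree, ≠ 1, hence not a square), so deg(m_α) = 2. Thus [Q(α):Q] = 2.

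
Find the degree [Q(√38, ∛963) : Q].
[Q(√38, ∛963) : Q] = 6

Let L = Q(√38, ∛963). Since Q(√38) ⊂ L and [Q(√38):Q] = 2, the tower law gives 2 | [L:Q]. Likewise Q(∛963) ⊂ L with [Q(∛963):Q] = 3 (because 963 is not a perfect cube), so 3 | [L:Q]. As gcd(2,3) = 1, [L:Q] is divisible by 6. Conversely L is generated over Q by √38 and ∛963, so [L:Q] ≤ 2·3 = 6. Therefore [Q(√38, ∛963) : Q] = 6.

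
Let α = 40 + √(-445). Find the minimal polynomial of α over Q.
m_α(x) = x^2 - 80x + 2045

From α - 40 = √(-445), squaring gives (α - 40)^2 = -445, i.e. α^2 - 80α + 1600 = -445, so α^2 - 80α + 2045 = 0. The discriminant of x^2 - 80x + 2045 is (-80)^2 - 4·(2045) = 6400 - 8180 = -1780, and 4·(-445) is not a perfect square in Q since -445 is squarefree and ≠ 1. Hence x^2 - 80x + 2045 is irreducible over Q and is the minimal polynomial of α.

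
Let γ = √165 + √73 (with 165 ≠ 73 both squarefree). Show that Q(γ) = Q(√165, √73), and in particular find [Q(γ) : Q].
[Q(γ) : Q] = 4 (equivalently, Q(γ) = Q(√165, √73))

Obviously Q(γ) ⊆ Q(√165, √73), and [Q(√165, √73):Q] = 4 (since 165, 73 are distinct squarefree integers > 1 with 12045 not a perfect square). To show equality we compute the minimal polynomial of γ. From γ = √165 + √73: γ^2 = 165 + 2√(12045) + 73 = 238 + 2√(12045), so γ^2 - 238 = 2√(12045); squaring, (γ^2 - 238)^2 = 4·12045, i.e. γ^4 - 476γ^2 + 56644 - 48180 = 0, i.e. γ^4 - 476γ^2 + 8464 = 0. So γ is a root of x^4 - 476x^2 + 8464. This polynomial is irreducible over Q: it has no rational root (each ±√165 ± √73 is irrational), and any factorization into two quadratics over Q would force √(12045) ∈ Q (pairing opposite roots) or √165, √73 ∈ Q (other pairings), all impossible. Hence [Q(γ):Q] = 4 = [Q(√165, √73):Q], so Q(γ) = Q(√165, √73).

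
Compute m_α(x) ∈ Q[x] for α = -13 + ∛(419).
m_α(x) = x^3 + 39x^2 + 507x + 1778

Set β = α + 13 = ∛(419), so β^3 = 419. Then (α + 13)^3 - 419 = 0, i.e. α is a root of g(x) = (x + 13)^3 - 419 = x^3 + 39x^2 + 507x + 1778. Since g(x) = h(x + 13) where h(x) = x^3 - 419, and h is irreducible over Q (because 419 is not a perfect cube, so h has no rational root, and a monic cubic with no rational root is irreducible), g is also irreducible (irreducibility is preserved under the substitution x → x + 13). Hence m_α(x) = x^3 + 39x^2 + 507x + 1778.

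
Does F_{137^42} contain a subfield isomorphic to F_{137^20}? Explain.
No: F_{137^20} is not a subfield of F_{137^42}

F_{p^m} embeds in F_{p^n} iff m | n. Here 20 ∤ 42 (since 42 = 2·20 + 2 with remainder 2 ≠ 0), so F_{137^20} is not a subfield of F_{137^42}. Equivalently: if it were, the tower law would give 20 = [F_{137^20}:F_137] dividing [F_{137^42}:F_137] = 42, contradiction.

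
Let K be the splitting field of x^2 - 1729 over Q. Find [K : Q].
[K : Q] = 2

f(x) = x^2 - 1729 factors as (x - √1729)(x + √1729). The splitting field is K = Q(√1729). Since 1729 is squarefree and > 1, it is not a perfect square, so x^2 - 1729 is irreducible over Q and [Q(√1729) : Q] = 2. Hence [K : Q] = 2.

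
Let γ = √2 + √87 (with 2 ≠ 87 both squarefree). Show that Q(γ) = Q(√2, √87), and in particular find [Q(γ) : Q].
[Q(γ) : Q] = 4 (equivalently, Q(γ) = Q(√2, √87))

Obviously Q(γ) ⊆ Q(√2, √87), and [Q(√2, √87):Q] = 4 (since 2, 87 are distinct squarefree integers > 1 with 174 not a perfect square). To show equality we compute the minimal polynomial of γ. From γ = √2 + √87: γ^2 = 2 + 2√(174) + 87 = 89 + 2√(174), so γ^2 - 89 = 2√(174); squaring, (γ^2 - 89)^2 = 4·174, i.e. γ^4 - 178γ^2 + 7921 - 696 = 0, i.e. γ^4 - 178γ^2 + 7225 = 0. So γ is a root of x^4 - 178x^2 + 7225. This polynomial is irreducible over Q: it has no rational root (each ±√2 ± √87 is irrational), and any factorization into two quadratics over Q would force √(174) ∈ Q (pairing opposite roots) or √2, √87 ∈ Q (other pairings), all impossible. Hence [Q(γ):Q] = 4 = [Q(√2, √87):Q], so Q(γ) = Q(√2, √87).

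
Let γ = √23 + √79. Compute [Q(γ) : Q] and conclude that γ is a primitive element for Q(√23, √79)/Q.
[Q(γ) : Q] = 4 (equivalently, Q(γ) = Q(√23, √79))

Obviously Q(γ) ⊆ Q(√23, √79), and [Q(√23, √79):Q] = 4 (since 23, 79 are distinct squarefree integers > 1 with 1817 not a perfect square). To show equality we compute the minimal polynomial of γ. From γ = √23 + √79: γ^2 = 23 + 2√(1817) + 79 = 102 + 2√(1817), so γ^2 - 102 = 2√(1817); squaring, (γ^2 - 102)^2 = 4·1817, i.e. γ^4 - 204γ^2 + 10404 - 7268 = 0, i.e. γ^4 - 204γ^2 + 3136 = 0. So γ is a root of x^4 - 204x^2 + 3136. This polynomial is irreducible over Q: it has no rational root (each ±√23 ± √79 is irrational), and any factorization into two quadratics over Q would force √(1817) ∈ Q (pairing opposite roots) or √23, √79 ∈ Q (other pairings), all impossible. Hence [Q(γ):Q] = 4 = [Q(√23, √79):Q], so Q(γ) = Q(√23, √79).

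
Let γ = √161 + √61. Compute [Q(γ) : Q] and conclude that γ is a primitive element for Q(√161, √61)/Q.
[Q(γ) : Q] = 4 (equivalently, Q(γ) = Q(√161, √61))

Obviously Q(γ) ⊆ Q(√161, √61), and [Q(√161, √61):Q] = 4 (since 161, 61 are distinct squarefree integers > 1 with 9821 not a perfect square). To show equality we compute the minimal polynomial of γ. From γ = √161 + √61: γ^2 = 161 + 2√(9821) + 61 = 222 + 2√(9821), so γ^2 - 222 = 2√(9821); squaring, (γ^2 - 222)^2 = 4·9821, i.e. γ^4 - 444γ^2 + 49284 - 39284 = 0, i.e. γ^4 - 444γ^2 + 10000 = 0. So γ is a root of x^4 - 444x^2 + 10000. This polynomial is irreducible over Q: it has no rational root (each ±√161 ± √61 is irrational), and any factorization into two quadratics over Q would force √(9821) ∈ Q (pairing opposite roots) or √161, √61 ∈ Q (other pairings), all impossible. Hence [Q(γ):Q] = 4 = [Q(√161, √61):Q], so Q(γ) = Q(√161, √61).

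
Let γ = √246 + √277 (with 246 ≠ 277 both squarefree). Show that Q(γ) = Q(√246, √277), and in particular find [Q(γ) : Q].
[Q(γ) : Q] = 4 (equivalently, Q(γ) = Q(√246, √277))

Obviously Q(γ) ⊆ Q(√246, √277), and [Q(√246, √277):Q] = 4 (since 246, 277 are distinct squarefree integers > 1 with 68142 not a perfect square). To show equality we compute the minimal polynomial of γ. From γ = √246 + √277: γ^2 = 246 + 2√(68142) + 277 = 523 + 2√(68142), so γ^2 - 523 = 2√(68142); squaring, (γ^2 - 523)^2 = 4·68142, i.e. γ^4 - 1046γ^2 + 273529 - 272568 = 0, i.e. γ^4 - 1046γ^2 + 961 = 0. So γ is a root of x^4 - 1046x^2 + 961. This polynomial is irreducible over Q: it has no rational root (each ±√246 ± √277 is irrational), and any factorization into two quadratics over Q would force √(68142) ∈ Q (pairing opposite roots) or √246, √277 ∈ Q (other pairings), all impossible. Hence [Q(γ):Q] = 4 = [Q(√246, √277):Q], so Q(γ) = Q(√246, √277).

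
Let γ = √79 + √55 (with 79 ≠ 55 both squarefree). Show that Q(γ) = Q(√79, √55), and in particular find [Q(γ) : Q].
[Q(γ) : Q] = 4 (equivalently, Q(γ) = Q(√79, √55))

Obviously Q(γ) ⊆ Q(√79, √55), and [Q(√79, √55):Q] = 4 (since 79, 55 are distinct squarefree integers > 1 with 4345 not a perfect square). To show equality we compute the minimal polynomial of γ. From γ = √79 + √55: γ^2 = 79 + 2√(4345) + 55 = 134 + 2√(4345), so γ^2 - 134 = 2√(4345); squaring, (γ^2 - 134)^2 = 4·4345, i.e. γ^4 - 268γ^2 + 17956 - 17380 = 0, i.e. γ^4 - 268γ^2 + 576 = 0. So γ is a root of x^4 - 268x^2 + 576. This polynomial is irreducible over Q: it has no rational root (each ±√79 ± √55 is irrational), and any factorization into two quadratics over Q would force √(4345) ∈ Q (pairing opposite roots) or √79, √55 ∈ Q (other pairings), all impossible. Hence [Q(γ):Q] = 4 = [Q(√79, √55):Q], so Q(γ) = Q(√79, √55).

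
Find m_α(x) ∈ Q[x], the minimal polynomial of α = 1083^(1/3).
m_α(x) = x^3 - 1083

α satisfies α^3 = 1083, so x^3 - 1083 annihilates α. By the rational root test, a rational root p/q (in lowest terms) of x^3 - 1083 would satisfy p^3 = 1083 q^3, forcing q = 1 and p^3 = 1083; but 1083 is not a perfect cube, contradiction. A monic cubic over Q with no rational root is irreducible (any nontrivial factorization would include a linear factor). Hence x^3 - 1083 is the minimal polynomial of α, and in particular [Q(α):Q] = 3.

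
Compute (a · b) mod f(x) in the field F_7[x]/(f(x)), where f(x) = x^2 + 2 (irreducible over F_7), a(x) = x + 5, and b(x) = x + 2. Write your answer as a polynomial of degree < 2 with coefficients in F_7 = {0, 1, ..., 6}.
a · b ≡ 1 (mod f(x))

Multiply in F_7[x]: a(x)·b(x) = (x + 5)·(x + 2) = x^2 + 3. This has degree ≥ 2, so divide by f(x) over F_7: x^2 + 3 = (1)·(x^2 + 2) + (1). Hence a·b ≡ 1 (mod f). (F_7[x]/(f) is a field with 7^2 = 49 elements since f is irreducible of degree 2.)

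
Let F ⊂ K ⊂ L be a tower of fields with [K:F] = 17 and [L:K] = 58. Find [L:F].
[L:F] = 986

The tower law says that for any tower of field extensions F ⊂ K ⊂ L with finite degrees, [L:F] = [L:K] · [K:F]. Here this gives [L:F] = 58 · 17 = 986.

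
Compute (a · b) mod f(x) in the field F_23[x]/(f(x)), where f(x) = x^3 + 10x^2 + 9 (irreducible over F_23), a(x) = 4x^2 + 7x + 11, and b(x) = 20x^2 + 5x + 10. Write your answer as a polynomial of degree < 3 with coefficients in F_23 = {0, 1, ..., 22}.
a · b ≡ 2x^2 + 3x + 5 (mod f(x))

Multiply in F_23[x]: a(x)·b(x) = (4x^2 + 7x + 11)·(20x^2 + 5x + 10) = 11x^4 + 22x^3 + 19x^2 + 10x + 18. This has degree ≥ 3, so divide by f(x) over F_23: 11x^4 + 22x^3 + 19x^2 + 10x + 18 = (11x + 4)·(x^3 + 10x^2 + 9) + (2x^2 + 3x + 5). Hence a·b ≡ 2x^2 + 3x + 5 (mod f). (F_23[x]/(f) is a field with 23^3 = 12167 elements since f is irreducible of degree 3.)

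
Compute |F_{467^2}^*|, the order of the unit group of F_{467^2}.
|F_{467^2}^*| = 218088

F_{467^2} has 467^2 = 218089 elements; its multiplicative group consists of all nonzero elements, so |F_{467^2}^*| = 218089 - 1 = 218088. (It is cyclic since any finite subgroup of the multiplicative group of a field is cyclic.)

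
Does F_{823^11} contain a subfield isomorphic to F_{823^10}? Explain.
No: F_{823^10} is not a subfield of F_{823^11}

F_{p^m} embeds in F_{p^n} iff m | n. Here 10 ∤ 11 (since 11 = 1·10 + 1 with remainder 1 ≠ 0), so F_{823^10} is not a subfield of F_{823^11}. Equivalently: if it were, the tower law would give 10 = [F_{823^10}:F_823] dividing [F_{823^11}:F_823] = 11, contradiction.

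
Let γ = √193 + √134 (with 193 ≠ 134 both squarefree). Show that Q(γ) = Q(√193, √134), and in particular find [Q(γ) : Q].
[Q(γ) : Q] = 4 (equivalently, Q(γ) = Q(√193, √134))

Obviously Q(γ) ⊆ Q(√193, √134), and [Q(√193, √134):Q] = 4 (since 193, 134 are distinct squarefree integers > 1 with 25862 not a perfect square). To show equality we compute the minimal polynomial of γ. From γ = √193 + √134: γ^2 = 193 + 2√(25862) + 134 = 327 + 2√(25862), so γ^2 - 327 = 2√(25862); squaring, (γ^2 - 327)^2 = 4·25862, i.e. γ^4 - 654γ^2 + 106929 - 103448 = 0, i.e. γ^4 - 654γ^2 + 3481 = 0. So γ is a root of x^4 - 654x^2 + 3481. This polynomial is irreducible over Q: it has no rational root (each ±√193 ± √134 is irrational), and any factorization into two quadratics over Q would force √(25862) ∈ Q (pairing opposite roots) or √193, √134 ∈ Q (other pairings), all impossible. Hence [Q(γ):Q] = 4 = [Q(√193, √134):Q], so Q(γ) = Q(√193, √134).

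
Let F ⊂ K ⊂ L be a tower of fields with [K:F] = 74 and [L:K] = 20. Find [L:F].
[L:F] = 1480

The tower law says that for any tower of field extensions F ⊂ K ⊂ L with finite degrees, [L:F] = [L:K] · [K:F]. Here this gives [L:F] = 20 · 74 = 1480.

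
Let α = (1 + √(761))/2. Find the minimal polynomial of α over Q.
m_α(x) = x^2 - x - 190

From 2α - 1 = √(761), squaring gives (2α - 1)^2 = 761, i.e. 4α^2 - 4α + 1 = 761, so α^2 - α + (1 - 761)/4 = 0. Since 761 ≡ 1 (mod 4), (1 - 761)/4 = -190 ∈ Z. The polynomial x^2 - x - 190 has discriminant 1 - 4·(-190) = 761, which is not a perfect square in Q (d = 761 is squarefree and ≠ 1), so x^2 - x - 190 is irreducible over Q. It is the minimal polynomial of α.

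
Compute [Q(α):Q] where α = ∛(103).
[Q(α):Q] = 3

The minimal polynomial of α is x^3 - 103, irreducible over Q since 103 is not a perfect cube (so x^3 - 103 has no rational root). Hence [Q(α):Q] = deg(m_α) = 3.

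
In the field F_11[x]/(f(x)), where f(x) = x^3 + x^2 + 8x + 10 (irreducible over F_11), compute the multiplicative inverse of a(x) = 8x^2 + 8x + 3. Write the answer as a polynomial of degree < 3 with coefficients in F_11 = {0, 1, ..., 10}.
a(x)^(-1) ≡ 5x^2 + 8x + 1 (mod f(x))

Since f is irreducible over F_11, F_11[x]/(f) is a field and a(x) ≠ 0 has an inverse. Apply the extended Euclidean algorithm to f(x) and a(x) in F_11[x]: f(x) = (7x)·a(x) + (9x + 10);  a(x) = (7x + 9)·(9x + 10) + (1). The last nonzero remainder is the constant 1 = gcd(f, a) in F_11. Back-substituting through the division chain expresses 1 = s(x)·a(x) + t(x)·f(x) with s(x) ≡ 5x^2 + 8x + 1 (mod f), so a(x)^(-1) ≡ s(x) = 5x^2 + 8x + 1 (mod f). Check: (8x^2 + 8x + 3)·(5x^2 + 8x + 1) = 7x^4 + 5x^3 + 10x^2 + 10x + 3 ≡ 1 (mod x^3 + x^2 + 8x + 10).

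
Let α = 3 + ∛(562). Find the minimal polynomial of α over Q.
m_α(x) = x^3 - 9x^2 + 27x - 589

Set β = α - 3 = ∛(562), so β^3 = 562. Then (α - 3)^3 - 562 = 0, i.e. α is a root of g(x) = (x - 3)^3 - 562 = x^3 - 9x^2 + 27x - 589. Since g(x) = h(x - 3) where h(x) = x^3 - 562, and h is irreducible over Q (because 562 is not a perfect cube, so h has no rational root, and a monic cubic with no rational root is irreducible), g is also irreducible (irreducibility is preserved under the substitution x → x - 3). Hence m_α(x) = x^3 - 9x^2 + 27x - 589.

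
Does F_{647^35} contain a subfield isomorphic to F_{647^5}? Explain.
Yes: F_{647^5} is a subfield of F_{647^35}

F_{p^m} embeds in F_{p^n} iff m | n (since F_{p^n} is the splitting field of x^(p^n) - x, and F_{p^m} ⊂ F_{p^n} forces p^n to be a power of p^m, i.e. m | n; conversely if m | n then every root of x^(p^m) - x is a root of x^(p^n) - x). Here 5 | 35 (since 35 = 7·5), so F_{647^5} is a subfield of F_{647^35}, and [F_{647^35} : F_{647^5}] = 35/5 = 7.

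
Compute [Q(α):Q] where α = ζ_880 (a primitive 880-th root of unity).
[Q(α):Q] = 320

The minimal polynomial of ζ_880 over Q is the 880-th cyclotomic polynomial Φ_880(x), which is irreducible over Q and has degree φ(880) = 320. Hence [Q(α):Q] = φ(880) = 320.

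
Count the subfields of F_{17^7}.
F_{17^7} has 2 subfields

The subfields of F_{p^n} are exactly the fields F_{p^d} for d | n (each is the fixed field of the unique index-d subgroup of Gal(F_{p^n}/F_p) ≅ Z/nZ). The divisors of n = 7 are {1, 7}, giving 2 subfields: F_{17^1}, F_{17^7}.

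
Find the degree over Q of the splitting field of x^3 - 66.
[K : Q] = 6

The roots of x^3 - 66 are ∛66, ω∛66, ω^2∛66 where ω = e^(2πi/3) is a primitive cube root of unity, so K = Q(∛66, ω). Now [Q(∛66):Q] = 3 (since 66 is not a perfect cube, x^3 - 66 is irreducible) and [Q(ω):Q] = 2. Both 2 and 3 divide [K:Q], and [K:Q] ≤ 3·2 = 6, so [K:Q] = 6. (Equivalently: Q(∛66) ⊂ R but ω ∉ R, so [K : Q(∛66)] = 2.)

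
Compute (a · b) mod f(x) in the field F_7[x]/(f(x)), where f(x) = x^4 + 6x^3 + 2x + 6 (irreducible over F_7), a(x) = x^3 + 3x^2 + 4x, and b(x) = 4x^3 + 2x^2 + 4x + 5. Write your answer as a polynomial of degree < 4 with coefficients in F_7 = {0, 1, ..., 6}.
a · b ≡ 5x^3 + 6x^2 + 6x + 2 (mod f(x))

Multiply in F_7[x]: a(x)·b(x) = (x^3 + 3x^2 + 4x)·(4x^3 + 2x^2 + 4x + 5) = 4x^6 + 5x^4 + 4x^3 + 3x^2 + 6x. This has degree ≥ 4, so divide by f(x) over F_7: 4x^6 + 5x^4 + 4x^3 + 3x^2 + 6x = (4x^2 + 4x + 2)·(x^4 + 6x^3 + 2x + 6) + (5x^3 + 6x^2 + 6x + 2). Hence a·b ≡ 5x^3 + 6x^2 + 6x + 2 (mod f). (F_7[x]/(f) is a field with 7^4 = 2401 elements since f is irreducible of degree 4.)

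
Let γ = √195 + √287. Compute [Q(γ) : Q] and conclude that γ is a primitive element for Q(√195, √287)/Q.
[Q(γ) : Q] = 4 (equivalently, Q(γ) = Q(√195, √287))

Obviously Q(γ) ⊆ Q(√195, √287), and [Q(√195, √287):Q] = 4 (since 195, 287 are distinct squarefree integers > 1 with 55965 not a perfect square). To show equality we compute the minimal polynomial of γ. From γ = √195 + √287: γ^2 = 195 + 2√(55965) + 287 = 482 + 2√(55965), so γ^2 - 482 = 2√(55965); squaring, (γ^2 - 482)^2 = 4·55965, i.e. γ^4 - 964γ^2 + 232324 - 223860 = 0, i.e. γ^4 - 964γ^2 + 8464 = 0. So γ is a root of x^4 - 964x^2 + 8464. This polynomial is irreducible over Q: it has no rational root (each ±√195 ± √287 is irrational), and any factorization into two quadratics over Q would force √(55965) ∈ Q (pairing opposite roots) or √195, √287 ∈ Q (other pairings), all impossible. Hence [Q(γ):Q] = 4 = [Q(√195, √287):Q], so Q(γ) = Q(√195, √287).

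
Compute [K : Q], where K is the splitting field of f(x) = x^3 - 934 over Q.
[K : Q] = 6

The roots of x^3 - 934 are ∛934, ω∛934, ω^2∛934 where ω = e^(2πi/3) is a primitive cube root of unity, so K = Q(∛934, ω). Now [Q(∛934):Q] = 3 (since 934 is not a perfect cube, x^3 - 934 is irreducible) and [Q(ω):Q] = 2. Both 2 and 3 divide [K:Q], and [K:Q] ≤ 3·2 = 6, so [K:Q] = 6. (Equivalently: Q(∛934) ⊂ R but ω ∉ R, so [K : Q(∛934)] = 2.)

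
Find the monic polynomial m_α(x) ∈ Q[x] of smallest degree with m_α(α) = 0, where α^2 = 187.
m_α(x) = x^2 - 187

α satisfies α^2 - 187 = 0, so x^2 - 187 annihilates α. Since d = 187 is squarefree and ≠ 1, it is not a perfect square in Q, so x^2 - 187 has no rational root and is therefore irreducible over Q (a degree-2 polynomial over a field is irreducible iff it has no root). Hence m_α(x) = x^2 - 187.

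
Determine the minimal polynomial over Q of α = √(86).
m_α(x) = x^2 - 86

α satisfies α^2 - 86 = 0, so x^2 - 86 annihilates α. Since d = 86 is squarefree and ≠ 1, it is not a perfect square in Q, so x^2 - 86 has no rational root and is therefore irreducible over Q (a degree-2 polynomial over a field is irreducible iff it has no root). Hence m_α(x) = x^2 - 86.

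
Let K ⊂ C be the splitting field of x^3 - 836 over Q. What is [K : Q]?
[K : Q] = 6

The roots of x^3 - 836 are ∛836, ω∛836, ω^2∛836 where ω = e^(2πi/3) is a primitive cube root of unity, so K = Q(∛836, ω). Now [Q(∛836):Q] = 3 (since 836 is not a perfect cube, x^3 - 836 is irreducible) and [Q(ω):Q] = 2. Both 2 and 3 divide [K:Q], and [K:Q] ≤ 3·2 = 6, so [K:Q] = 6. (Equivalently: Q(∛836) ⊂ R but ω ∉ R, so [K : Q(∛836)] = 2.)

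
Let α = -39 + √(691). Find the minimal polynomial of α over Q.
m_α(x) = x^2 + 78x + 830

From α + 39 = √(691), squaring gives (α + 39)^2 = 691, i.e. α^2 + 78α + 1521 = 691, so α^2 + 78α + 830 = 0. The discriminant of x^2 + 78x + 830 is (78)^2 - 4·(830) = 6084 - 3320 = 2764, and 4·(691) is not a perfect square in Q since 691 is squarefree and ≠ 1. Hence x^2 + 78x + 830 is irreducible over Q and is the minimal polynomial of α.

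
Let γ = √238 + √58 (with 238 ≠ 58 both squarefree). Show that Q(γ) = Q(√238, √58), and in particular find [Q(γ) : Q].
[Q(γ) : Q] = 4 (equivalently, Q(γ) = Q(√238, √58))

Obviously Q(γ) ⊆ Q(√238, √58), and [Q(√238, √58):Q] = 4 (since 238, 58 are distinct squarefree integers > 1 with 13804 not a perfect square). To show equality we compute the minimal polynomial of γ. From γ = √238 + √58: γ^2 = 238 + 2√(13804) + 58 = 296 + 2√(13804), so γ^2 - 296 = 2√(13804); squaring, (γ^2 - 296)^2 = 4·13804, i.e. γ^4 - 592γ^2 + 87616 - 55216 = 0, i.e. γ^4 - 592γ^2 + 32400 = 0. So γ is a root of x^4 - 592x^2 + 32400. This polynomial is irreducible over Q: it has no rational root (each ±√238 ± √58 is irrational), and any factorization into two quadratics over Q would force √(13804) ∈ Q (pairing opposite roots) or √238, √58 ∈ Q (other pairings), all impossible. Hence [Q(γ):Q] = 4 = [Q(√238, √58):Q], so Q(γ) = Q(√238, √58).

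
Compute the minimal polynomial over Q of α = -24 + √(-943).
m_α(x) = x^2 + 48x + 1519

From α + 24 = √(-943), squaring gives (α + 24)^2 = -943, i.e. α^2 + 48α + 576 = -943, so α^2 + 48α + 1519 = 0. The discriminant of x^2 + 48x + 1519 is (48)^2 - 4·(1519) = 2304 - 6076 = -3772, and 4·(-943) is not a perfect square in Q since -943 is squarefree and ≠ 1. Hence x^2 + 48x + 1519 is irreducible over Q and is the minimal polynomial of α.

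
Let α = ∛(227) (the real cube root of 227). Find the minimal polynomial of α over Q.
m_α(x) = x^3 - 227

α satisfies α^3 = 227, so x^3 - 227 annihilates α. By the rational root test, a rational root p/q (in lowest terms) of x^3 - 227 would satisfy p^3 = 227 q^3, forcing q = 1 and p^3 = 227; but 227 is not a perfect cube, contradiction. A monic cubic over Q with no rational root is irreducible (any nontrivial factorization would include a linear factor). Hence x^3 - 227 is the minimal polynomial of α, and in particular [Q(α):Q] = 3.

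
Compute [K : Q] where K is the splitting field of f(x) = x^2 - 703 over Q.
[K : Q] = 2

f(x) = x^2 - 703 factors as (x - √703)(x + √703). The splitting field is K = Q(√703). Since 703 is squarefree and > 1, it is not a perfect square, so x^2 - 703 is irreducible over Q and [Q(√703) : Q] = 2. Hence [K : Q] = 2.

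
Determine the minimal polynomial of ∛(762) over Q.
m_α(x) = x^3 - 762

α satisfies α^3 = 762, so x^3 - 762 annihilates α. By the rational root test, a rational root p/q (in lowest terms) of x^3 - 762 would satisfy p^3 = 762 q^3, forcing q = 1 and p^3 = 762; but 762 is not a perfect cube, contradiction. A monic cubic over Q with no rational root is irreducible (any nontrivial factorization would include a linear factor). Hence x^3 - 762 is the minimal polynomial of α, and in particular [Q(α):Q] = 3.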